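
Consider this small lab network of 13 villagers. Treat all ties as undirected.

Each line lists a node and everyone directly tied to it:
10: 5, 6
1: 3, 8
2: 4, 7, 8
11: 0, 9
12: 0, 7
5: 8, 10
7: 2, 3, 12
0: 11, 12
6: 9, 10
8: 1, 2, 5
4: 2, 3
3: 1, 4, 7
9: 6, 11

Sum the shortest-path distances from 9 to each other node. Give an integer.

41

Distances from 9: 0:2, 1:5, 2:5, 3:5, 4:6, 5:3, 6:1, 7:4, 8:4, 10:2, 11:1, 12:3.
Sum = 2 + 5 + 5 + 5 + 6 + 3 + 1 + 4 + 4 + 2 + 1 + 3 = 41.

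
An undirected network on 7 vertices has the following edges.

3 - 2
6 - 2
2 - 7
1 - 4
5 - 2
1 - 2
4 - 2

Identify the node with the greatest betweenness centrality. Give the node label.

2

Unnormalized betweenness of each node: 1:0, 2:14, 3:0, 4:0, 5:0, 6:0, 7:0.
2 has the largest value, 14, making it the main broker — the node through which the most shortest paths run.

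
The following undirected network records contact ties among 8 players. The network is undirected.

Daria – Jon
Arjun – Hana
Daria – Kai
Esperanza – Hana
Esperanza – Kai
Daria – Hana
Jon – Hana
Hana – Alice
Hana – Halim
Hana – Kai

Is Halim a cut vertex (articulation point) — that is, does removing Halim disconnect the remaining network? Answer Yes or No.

No

Even without Halim, every remaining node can still reach every other (the residual graph is connected), so Halim is not a cut vertex.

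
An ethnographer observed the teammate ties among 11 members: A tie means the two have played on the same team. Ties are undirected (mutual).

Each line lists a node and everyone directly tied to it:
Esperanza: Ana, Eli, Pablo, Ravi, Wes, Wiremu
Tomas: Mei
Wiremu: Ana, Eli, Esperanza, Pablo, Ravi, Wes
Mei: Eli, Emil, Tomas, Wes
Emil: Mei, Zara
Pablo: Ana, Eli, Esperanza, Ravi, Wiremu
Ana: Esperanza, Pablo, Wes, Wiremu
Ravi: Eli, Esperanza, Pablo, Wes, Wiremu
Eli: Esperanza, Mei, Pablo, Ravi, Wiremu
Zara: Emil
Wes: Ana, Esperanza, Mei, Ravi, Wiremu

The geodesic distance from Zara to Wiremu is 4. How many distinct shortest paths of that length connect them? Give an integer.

2

The shortest distance is 4. The length-4 paths are: Zara–Emil–Mei–Wes–Wiremu; Zara–Emil–Mei–Eli–Wiremu.
That gives 2 distinct shortest paths.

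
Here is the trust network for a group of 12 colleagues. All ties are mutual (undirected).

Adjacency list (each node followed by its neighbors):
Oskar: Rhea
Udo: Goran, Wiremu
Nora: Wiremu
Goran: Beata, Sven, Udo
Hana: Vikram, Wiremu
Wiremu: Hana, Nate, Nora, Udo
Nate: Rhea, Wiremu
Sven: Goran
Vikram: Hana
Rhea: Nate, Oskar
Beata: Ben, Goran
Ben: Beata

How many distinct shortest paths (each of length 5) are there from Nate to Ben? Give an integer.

The shortest distance is 5, and the only length-5 path is Nate–Wiremu–Udo–Goran–Beata–Ben. So there is exactly 1 shortest path.

1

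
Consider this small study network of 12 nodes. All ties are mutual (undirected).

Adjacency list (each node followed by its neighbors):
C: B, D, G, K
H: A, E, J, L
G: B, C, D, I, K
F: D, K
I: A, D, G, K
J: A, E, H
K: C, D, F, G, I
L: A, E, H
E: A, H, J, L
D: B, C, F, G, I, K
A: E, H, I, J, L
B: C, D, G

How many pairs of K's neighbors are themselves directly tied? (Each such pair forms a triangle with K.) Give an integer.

K's neighbors: C, D, F, G, and I.
Neighbor pairs that are themselves tied: K–C–D; K–C–G; K–D–F; K–D–G; K–D–I; K–G–I. Each forms one triangle with K, for 6 in total.

6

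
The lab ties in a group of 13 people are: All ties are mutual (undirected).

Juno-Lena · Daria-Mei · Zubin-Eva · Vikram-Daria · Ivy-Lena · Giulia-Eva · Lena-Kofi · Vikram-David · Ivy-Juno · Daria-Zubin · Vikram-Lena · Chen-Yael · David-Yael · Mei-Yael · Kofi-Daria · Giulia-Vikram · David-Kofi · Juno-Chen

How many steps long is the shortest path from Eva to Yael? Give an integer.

One shortest route is Eva – Giulia – Vikram – David – Yael, which uses 4 edges, and at distance 3 from Eva we only reach {David, Kofi, Lena, Mei}, which does not include Yael. So d(Eva,Yael) = 4.

4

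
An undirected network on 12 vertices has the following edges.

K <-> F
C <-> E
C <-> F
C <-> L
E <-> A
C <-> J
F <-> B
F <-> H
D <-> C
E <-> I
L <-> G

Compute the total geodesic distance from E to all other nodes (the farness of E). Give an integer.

Distances from E: A:1, B:3, C:1, D:2, F:2, G:3, H:3, I:1, J:2, K:3, L:2.
Sum = 1 + 3 + 1 + 2 + 2 + 3 + 3 + 1 + 2 + 3 + 2 = 23.

23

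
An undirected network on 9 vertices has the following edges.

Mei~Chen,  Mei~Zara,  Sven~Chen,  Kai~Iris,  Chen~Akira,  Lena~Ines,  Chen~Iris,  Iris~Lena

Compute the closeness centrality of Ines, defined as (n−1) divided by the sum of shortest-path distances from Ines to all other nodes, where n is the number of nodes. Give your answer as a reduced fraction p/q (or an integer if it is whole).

Distances from Ines: Akira:4, Chen:3, Iris:2, Kai:3, Lena:1, Mei:4, Sven:4, Zara:5. Sum = 26.
n = 9, so closeness = 8/26 = 4/13.

4/13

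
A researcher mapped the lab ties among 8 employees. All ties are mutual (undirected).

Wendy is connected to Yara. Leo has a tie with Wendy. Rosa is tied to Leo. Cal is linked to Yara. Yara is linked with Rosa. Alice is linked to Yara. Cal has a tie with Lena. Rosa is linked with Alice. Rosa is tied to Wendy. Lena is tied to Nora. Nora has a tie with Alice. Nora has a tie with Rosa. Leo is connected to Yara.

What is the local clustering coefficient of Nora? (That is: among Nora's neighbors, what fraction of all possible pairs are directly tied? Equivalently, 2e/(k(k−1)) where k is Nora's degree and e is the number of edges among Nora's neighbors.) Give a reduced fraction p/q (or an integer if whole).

Nora's neighbors: Alice, Lena, and Rosa (k = 3).
Possible neighbor pairs: C(3,2) = 3. Edges among them: Alice–Rosa → e = 1.
Clustering(Nora) = 1/3.

1/3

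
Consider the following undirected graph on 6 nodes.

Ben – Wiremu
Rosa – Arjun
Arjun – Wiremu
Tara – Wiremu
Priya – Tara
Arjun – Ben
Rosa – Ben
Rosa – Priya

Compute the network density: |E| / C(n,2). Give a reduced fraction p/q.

8/15

There are 8 edges and 6 nodes, so the maximum possible is C(6,2) = 15.
Density = 8/15.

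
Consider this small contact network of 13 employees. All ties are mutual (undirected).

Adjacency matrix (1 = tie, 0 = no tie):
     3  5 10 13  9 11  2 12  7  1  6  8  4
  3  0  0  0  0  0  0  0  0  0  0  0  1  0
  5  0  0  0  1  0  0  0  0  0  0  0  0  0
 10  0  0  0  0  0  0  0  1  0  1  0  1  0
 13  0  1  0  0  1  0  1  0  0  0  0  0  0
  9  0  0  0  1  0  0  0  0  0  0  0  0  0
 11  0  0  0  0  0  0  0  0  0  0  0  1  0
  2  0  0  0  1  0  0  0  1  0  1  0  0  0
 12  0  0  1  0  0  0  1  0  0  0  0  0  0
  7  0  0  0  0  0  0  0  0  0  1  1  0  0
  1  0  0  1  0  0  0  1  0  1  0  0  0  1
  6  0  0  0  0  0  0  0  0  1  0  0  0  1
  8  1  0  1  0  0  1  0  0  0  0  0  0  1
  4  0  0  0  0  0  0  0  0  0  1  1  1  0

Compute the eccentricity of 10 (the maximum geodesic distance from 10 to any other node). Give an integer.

Distances from 10: 1:1, 2:2, 3:2, 4:2, 5:4, 6:3, 7:2, 8:1, 9:4, 11:2, 12:1, 13:3.
The largest is 4 (to 5 and 9), so the eccentricity of 10 is 4.

4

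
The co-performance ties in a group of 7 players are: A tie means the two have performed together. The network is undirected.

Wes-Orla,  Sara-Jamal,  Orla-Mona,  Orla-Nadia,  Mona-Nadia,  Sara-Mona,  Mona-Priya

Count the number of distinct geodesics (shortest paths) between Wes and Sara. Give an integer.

The shortest distance is 3, and the only length-3 path is Wes–Orla–Mona–Sara. So there is exactly 1 shortest path.

1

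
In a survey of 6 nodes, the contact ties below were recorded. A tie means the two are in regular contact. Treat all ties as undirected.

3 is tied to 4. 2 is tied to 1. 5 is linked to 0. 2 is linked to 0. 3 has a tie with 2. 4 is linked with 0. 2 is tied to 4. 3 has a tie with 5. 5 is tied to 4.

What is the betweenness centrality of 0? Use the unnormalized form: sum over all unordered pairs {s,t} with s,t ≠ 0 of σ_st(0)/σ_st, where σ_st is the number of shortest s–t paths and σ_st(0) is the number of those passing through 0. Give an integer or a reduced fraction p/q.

Pairs whose geodesics pass through 0 — 5–2: 1/3; 5–1: 1/3.
All other pairs contribute 0.
Summing the contributions gives betweenness(0) = 2/3.

2/3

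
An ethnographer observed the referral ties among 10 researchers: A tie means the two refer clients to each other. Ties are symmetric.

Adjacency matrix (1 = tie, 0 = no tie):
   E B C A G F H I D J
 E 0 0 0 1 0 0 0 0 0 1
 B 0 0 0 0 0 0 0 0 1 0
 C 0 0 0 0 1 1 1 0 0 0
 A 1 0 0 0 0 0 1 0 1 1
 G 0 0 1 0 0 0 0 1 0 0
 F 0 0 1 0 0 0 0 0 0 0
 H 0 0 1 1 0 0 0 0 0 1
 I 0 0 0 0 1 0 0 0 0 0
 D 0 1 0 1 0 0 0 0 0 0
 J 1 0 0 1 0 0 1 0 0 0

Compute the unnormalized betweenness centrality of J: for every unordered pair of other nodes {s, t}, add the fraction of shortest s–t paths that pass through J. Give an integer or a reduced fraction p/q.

Pairs whose geodesics pass through J — E–C: 1/2; E–G: 1/2; E–F: 1/2; E–H: 1/2; E–I: 1/2.
All other pairs contribute 0.
Summing the contributions gives betweenness(J) = 5/2.

5/2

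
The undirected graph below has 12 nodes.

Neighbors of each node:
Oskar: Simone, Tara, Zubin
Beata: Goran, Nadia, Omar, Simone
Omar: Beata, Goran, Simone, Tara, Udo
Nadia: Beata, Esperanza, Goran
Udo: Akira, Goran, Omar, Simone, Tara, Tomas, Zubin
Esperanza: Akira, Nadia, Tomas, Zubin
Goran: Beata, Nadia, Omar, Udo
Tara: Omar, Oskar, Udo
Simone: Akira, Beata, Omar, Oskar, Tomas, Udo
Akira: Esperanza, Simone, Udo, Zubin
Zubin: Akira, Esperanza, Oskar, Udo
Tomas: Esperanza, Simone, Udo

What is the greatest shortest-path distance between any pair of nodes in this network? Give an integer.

Eccentricity of each node (its greatest distance to any other): Akira:2, Beata:3, Esperanza:3, Goran:3, Nadia:3, Omar:3, Oskar:3, Simone:2, Tara:3, Tomas:2, Udo:2, Zubin:3.
The maximum eccentricity is 3, realized for instance by the pair Tara–Nadia via Tara – Omar – Goran – Nadia. So the diameter is 3.

3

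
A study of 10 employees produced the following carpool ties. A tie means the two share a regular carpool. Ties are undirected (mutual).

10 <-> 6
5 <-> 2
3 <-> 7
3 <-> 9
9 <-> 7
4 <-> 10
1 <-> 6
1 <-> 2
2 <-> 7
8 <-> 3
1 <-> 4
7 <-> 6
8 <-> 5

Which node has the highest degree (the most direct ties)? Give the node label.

7

Degrees — 1:3, 2:3, 3:3, 4:2, 5:2, 6:3, 7:4, 8:2, 9:2, 10:2.
The maximum is 4, attained only by 7.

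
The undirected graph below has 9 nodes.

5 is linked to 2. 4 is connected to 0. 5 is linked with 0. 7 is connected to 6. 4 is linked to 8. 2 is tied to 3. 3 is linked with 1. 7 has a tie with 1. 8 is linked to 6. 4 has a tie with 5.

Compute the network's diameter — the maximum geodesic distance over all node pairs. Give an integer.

4

Eccentricity of each node (its greatest distance to any other): 0:4, 1:4, 2:4, 3:4, 4:4, 5:4, 6:4, 7:4, 8:4.
The maximum eccentricity is 4, realized for instance by the pair 3–8 via 3 – 1 – 7 – 6 – 8. So the diameter is 4.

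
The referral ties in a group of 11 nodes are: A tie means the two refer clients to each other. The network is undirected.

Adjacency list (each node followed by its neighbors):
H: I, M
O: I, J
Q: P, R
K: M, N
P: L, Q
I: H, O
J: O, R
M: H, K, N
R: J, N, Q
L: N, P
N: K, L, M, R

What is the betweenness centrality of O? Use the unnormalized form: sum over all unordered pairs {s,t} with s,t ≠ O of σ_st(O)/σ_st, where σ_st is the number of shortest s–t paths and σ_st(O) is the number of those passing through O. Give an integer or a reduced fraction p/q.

9/2

Pairs whose geodesics pass through O — H–J: 1; I–J: 1; I–R: 1; I–Q: 1; I–P: 1/2.
All other pairs contribute 0.
Summing the contributions gives betweenness(O) = 9/2.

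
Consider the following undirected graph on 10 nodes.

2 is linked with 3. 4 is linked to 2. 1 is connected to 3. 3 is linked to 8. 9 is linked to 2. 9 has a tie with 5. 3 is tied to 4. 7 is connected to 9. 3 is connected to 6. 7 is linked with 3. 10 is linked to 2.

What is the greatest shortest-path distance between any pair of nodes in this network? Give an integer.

4

Eccentricity of each node (its greatest distance to any other): 1:4, 2:2, 3:3, 4:3, 5:4, 6:4, 7:3, 8:4, 9:3, 10:3.
The maximum eccentricity is 4, realized for instance by the pair 8–5 via 8 – 3 – 2 – 9 – 5. So the diameter is 4.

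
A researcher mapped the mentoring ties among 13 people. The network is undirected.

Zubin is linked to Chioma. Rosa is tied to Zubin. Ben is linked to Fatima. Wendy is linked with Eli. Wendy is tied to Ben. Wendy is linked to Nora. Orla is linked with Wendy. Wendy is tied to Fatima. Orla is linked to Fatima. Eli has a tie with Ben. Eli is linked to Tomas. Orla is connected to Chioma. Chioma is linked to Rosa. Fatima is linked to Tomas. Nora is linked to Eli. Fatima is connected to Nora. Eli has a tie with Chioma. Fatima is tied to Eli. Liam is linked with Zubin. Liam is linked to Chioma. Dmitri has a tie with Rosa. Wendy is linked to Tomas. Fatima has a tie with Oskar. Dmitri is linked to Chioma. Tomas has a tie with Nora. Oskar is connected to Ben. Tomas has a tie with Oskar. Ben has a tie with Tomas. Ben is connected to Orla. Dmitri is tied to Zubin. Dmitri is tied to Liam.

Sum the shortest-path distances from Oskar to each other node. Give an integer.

Distances from Oskar: Ben:1, Chioma:3, Dmitri:4, Eli:2, Fatima:1, Liam:4, Nora:2, Orla:2, Rosa:4, Tomas:1, Wendy:2, Zubin:4.
Sum = 1 + 3 + 4 + 2 + 1 + 4 + 2 + 2 + 4 + 1 + 2 + 4 = 30.

30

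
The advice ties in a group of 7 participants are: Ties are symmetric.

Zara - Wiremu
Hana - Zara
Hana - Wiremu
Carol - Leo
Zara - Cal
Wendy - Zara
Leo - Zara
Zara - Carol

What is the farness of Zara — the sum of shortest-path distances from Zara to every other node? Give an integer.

Distances from Zara: Cal:1, Carol:1, Hana:1, Leo:1, Wendy:1, Wiremu:1.
Sum = 1 + 1 + 1 + 1 + 1 + 1 = 6.

6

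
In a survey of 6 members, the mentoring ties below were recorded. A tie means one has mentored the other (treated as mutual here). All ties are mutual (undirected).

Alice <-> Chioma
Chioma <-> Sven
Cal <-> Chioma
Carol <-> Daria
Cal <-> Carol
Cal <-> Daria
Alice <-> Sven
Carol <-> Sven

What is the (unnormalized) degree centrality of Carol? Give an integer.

3

Carol is directly tied to Cal, Daria, and Sven. That is 3 neighbors, so the degree of Carol is 3.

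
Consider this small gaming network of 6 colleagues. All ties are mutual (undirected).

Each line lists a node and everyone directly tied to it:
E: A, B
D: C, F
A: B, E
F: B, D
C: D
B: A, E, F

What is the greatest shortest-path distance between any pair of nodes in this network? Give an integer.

4

Eccentricity of each node (its greatest distance to any other): A:4, B:3, C:4, D:3, E:4, F:2.
The maximum eccentricity is 4, realized for instance by the pair E–C via E – B – F – D – C. So the diameter is 4.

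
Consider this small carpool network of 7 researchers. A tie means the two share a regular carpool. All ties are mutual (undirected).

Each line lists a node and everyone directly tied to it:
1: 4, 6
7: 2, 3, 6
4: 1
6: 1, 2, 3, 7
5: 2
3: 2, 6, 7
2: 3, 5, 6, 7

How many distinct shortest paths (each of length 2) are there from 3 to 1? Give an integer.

1

The shortest distance is 2, and the only length-2 path is 3–6–1. So there is exactly 1 shortest path.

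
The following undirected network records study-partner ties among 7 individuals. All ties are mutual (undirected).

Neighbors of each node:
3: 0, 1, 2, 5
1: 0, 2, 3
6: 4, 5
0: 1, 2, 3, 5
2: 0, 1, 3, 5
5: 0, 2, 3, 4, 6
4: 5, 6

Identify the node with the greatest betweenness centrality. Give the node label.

5

Unnormalized betweenness of each node: 0:1, 1:0, 2:1, 3:1, 4:0, 5:8, 6:0.
5 has the largest value, 8, making it the main broker — the node through which the most shortest paths run.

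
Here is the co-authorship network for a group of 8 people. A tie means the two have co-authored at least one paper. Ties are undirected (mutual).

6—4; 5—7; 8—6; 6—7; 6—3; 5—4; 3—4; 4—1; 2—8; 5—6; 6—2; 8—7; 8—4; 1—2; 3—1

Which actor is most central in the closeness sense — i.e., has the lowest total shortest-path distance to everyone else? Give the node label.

Farness (sum of distances to all others) for each node — 1:12, 2:11, 3:11, 4:9, 5:11, 6:8, 7:12, 8:10.
The smallest farness is 8, for 6, so 6 has the highest closeness.

6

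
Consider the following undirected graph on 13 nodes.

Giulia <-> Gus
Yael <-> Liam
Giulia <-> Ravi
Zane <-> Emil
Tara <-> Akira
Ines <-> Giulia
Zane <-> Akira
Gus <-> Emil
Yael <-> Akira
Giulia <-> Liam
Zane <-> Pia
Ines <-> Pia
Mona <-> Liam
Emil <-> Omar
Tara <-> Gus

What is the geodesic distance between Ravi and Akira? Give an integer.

4

One shortest route is Ravi – Giulia – Gus – Tara – Akira, which uses 4 edges, and at distance 3 from Ravi we only reach {Emil, Mona, Pia, Tara, Yael}, which does not include Akira. So d(Ravi,Akira) = 4.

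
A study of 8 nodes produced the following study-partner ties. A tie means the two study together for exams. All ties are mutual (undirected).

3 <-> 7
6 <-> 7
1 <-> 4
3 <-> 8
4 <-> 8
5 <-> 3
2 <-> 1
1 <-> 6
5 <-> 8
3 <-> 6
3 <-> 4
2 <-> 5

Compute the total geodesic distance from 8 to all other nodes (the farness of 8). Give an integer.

11

Distances from 8: 1:2, 2:2, 3:1, 4:1, 5:1, 6:2, 7:2.
Sum = 2 + 2 + 1 + 1 + 1 + 2 + 2 = 11.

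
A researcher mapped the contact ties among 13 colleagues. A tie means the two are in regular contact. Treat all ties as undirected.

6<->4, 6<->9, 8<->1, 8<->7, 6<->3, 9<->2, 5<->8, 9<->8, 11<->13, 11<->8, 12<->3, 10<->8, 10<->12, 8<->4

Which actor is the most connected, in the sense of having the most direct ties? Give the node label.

Degrees — 1:1, 2:1, 3:2, 4:2, 5:1, 6:3, 7:1, 8:7, 9:3, 10:2, 11:2, 12:2, 13:1.
The maximum is 7, attained only by 8.

8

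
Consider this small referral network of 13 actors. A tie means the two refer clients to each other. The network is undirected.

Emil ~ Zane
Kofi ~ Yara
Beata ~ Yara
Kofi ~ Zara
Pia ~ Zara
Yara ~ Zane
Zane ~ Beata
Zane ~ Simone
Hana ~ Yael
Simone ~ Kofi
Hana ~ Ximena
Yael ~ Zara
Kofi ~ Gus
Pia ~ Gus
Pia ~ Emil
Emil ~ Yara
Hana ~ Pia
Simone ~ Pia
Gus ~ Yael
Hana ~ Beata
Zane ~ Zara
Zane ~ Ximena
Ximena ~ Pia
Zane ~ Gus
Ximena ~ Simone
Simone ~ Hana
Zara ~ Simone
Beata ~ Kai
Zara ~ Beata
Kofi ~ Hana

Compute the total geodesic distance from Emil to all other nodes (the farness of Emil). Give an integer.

Distances from Emil: Beata:2, Gus:2, Hana:2, Kai:3, Kofi:2, Pia:1, Simone:2, Ximena:2, Yael:3, Yara:1, Zane:1, Zara:2.
Sum = 2 + 2 + 2 + 3 + 2 + 1 + 2 + 2 + 3 + 1 + 1 + 2 = 23.

23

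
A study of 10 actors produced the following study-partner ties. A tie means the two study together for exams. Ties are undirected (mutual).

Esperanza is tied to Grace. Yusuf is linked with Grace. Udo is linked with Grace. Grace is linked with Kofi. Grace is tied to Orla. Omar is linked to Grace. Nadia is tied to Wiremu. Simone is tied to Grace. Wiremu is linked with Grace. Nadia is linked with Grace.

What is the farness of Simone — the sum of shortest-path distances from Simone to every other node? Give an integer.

Distances from Simone: Esperanza:2, Grace:1, Kofi:2, Nadia:2, Omar:2, Orla:2, Udo:2, Wiremu:2, Yusuf:2.
Sum = 2 + 1 + 2 + 2 + 2 + 2 + 2 + 2 + 2 = 17.

17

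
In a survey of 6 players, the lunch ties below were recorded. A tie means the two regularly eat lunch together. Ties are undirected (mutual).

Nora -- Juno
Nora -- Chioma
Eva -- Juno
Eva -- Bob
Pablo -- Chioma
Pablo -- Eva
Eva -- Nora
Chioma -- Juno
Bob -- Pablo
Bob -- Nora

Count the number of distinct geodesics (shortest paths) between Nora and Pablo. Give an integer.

The shortest distance is 2. The length-2 paths are: Nora–Eva–Pablo; Nora–Bob–Pablo; Nora–Chioma–Pablo.
That gives 3 distinct shortest paths.

3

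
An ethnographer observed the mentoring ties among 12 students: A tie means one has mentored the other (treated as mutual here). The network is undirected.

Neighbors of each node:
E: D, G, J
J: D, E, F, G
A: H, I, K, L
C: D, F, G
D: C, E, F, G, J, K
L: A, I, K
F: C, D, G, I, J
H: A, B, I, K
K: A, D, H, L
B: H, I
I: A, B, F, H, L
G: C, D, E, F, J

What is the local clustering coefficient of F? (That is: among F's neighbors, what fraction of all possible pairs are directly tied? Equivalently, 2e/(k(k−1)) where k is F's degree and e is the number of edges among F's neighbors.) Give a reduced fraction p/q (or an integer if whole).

1/2

F's neighbors: C, D, G, I, and J (k = 5).
Possible neighbor pairs: C(5,2) = 10. Edges among them: C–D, C–G, D–G, D–J, G–J → e = 5.
Clustering(F) = 5/10 = 1/2.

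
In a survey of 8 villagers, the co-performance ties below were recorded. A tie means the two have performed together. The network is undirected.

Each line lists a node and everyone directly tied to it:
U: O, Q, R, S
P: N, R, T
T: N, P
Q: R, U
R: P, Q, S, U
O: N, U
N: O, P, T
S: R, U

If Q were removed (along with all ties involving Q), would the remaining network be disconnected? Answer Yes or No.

Even without Q, every remaining node can still reach every other (the residual graph is connected), so Q is not a cut vertex.

No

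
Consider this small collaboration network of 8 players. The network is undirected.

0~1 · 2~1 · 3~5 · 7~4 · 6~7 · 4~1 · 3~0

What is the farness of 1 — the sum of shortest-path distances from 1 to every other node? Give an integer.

13

Distances from 1: 0:1, 2:1, 3:2, 4:1, 5:3, 6:3, 7:2.
Sum = 1 + 1 + 2 + 1 + 3 + 3 + 2 = 13.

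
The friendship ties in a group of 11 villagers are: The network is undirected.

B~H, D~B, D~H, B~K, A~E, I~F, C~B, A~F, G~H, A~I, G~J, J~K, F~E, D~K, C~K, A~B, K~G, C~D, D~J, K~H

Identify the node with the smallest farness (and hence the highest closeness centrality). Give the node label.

Farness (sum of distances to all others) for each node — A:18, B:15, C:20, D:18, E:26, F:25, G:24, H:19, I:26, J:24, K:17.
The smallest farness is 15, for B, so B has the highest closeness.

B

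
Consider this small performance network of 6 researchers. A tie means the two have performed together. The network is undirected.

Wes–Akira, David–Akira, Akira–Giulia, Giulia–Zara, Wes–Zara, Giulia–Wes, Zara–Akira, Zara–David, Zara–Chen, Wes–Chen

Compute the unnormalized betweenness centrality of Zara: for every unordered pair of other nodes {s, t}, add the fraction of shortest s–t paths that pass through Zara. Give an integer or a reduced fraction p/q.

Pairs whose geodesics pass through Zara — Wes–David: 1/2; Giulia–Chen: 1/2; Giulia–David: 1/2; Akira–Chen: 1/2; Chen–David: 1.
All other pairs contribute 0.
Summing the contributions gives betweenness(Zara) = 3.

3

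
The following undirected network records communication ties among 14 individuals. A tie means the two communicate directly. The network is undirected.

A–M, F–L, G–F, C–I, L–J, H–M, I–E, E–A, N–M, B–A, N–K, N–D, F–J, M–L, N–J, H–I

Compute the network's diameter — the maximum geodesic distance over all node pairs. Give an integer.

6

Eccentricity of each node (its greatest distance to any other): A:4, B:5, C:6, D:5, E:5, F:5, G:6, H:4, I:5, J:5, K:5, L:4, M:3, N:4.
The maximum eccentricity is 6, realized for instance by the pair C–G via C – I – H – M – L – F – G. So the diameter is 6.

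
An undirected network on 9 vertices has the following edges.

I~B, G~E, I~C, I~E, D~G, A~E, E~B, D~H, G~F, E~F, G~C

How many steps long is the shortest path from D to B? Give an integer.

One shortest route is D – G – E – B, which uses 3 edges, and at distance 2 from D we only reach {C, E, F}, which does not include B. So d(D,B) = 3.

3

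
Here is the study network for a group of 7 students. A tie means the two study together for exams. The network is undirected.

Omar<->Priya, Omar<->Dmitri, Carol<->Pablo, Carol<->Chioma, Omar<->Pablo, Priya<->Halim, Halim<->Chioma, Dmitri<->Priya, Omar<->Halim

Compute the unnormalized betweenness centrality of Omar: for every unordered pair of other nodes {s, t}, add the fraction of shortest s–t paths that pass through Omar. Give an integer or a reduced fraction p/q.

Pairs whose geodesics pass through Omar — Pablo–Halim: 1; Pablo–Priya: 1; Pablo–Dmitri: 1; Carol–Priya: 1/2; Carol–Dmitri: 1; Chioma–Dmitri: 1/2; Halim–Dmitri: 1/2.
All other pairs contribute 0.
Summing the contributions gives betweenness(Omar) = 11/2.

11/2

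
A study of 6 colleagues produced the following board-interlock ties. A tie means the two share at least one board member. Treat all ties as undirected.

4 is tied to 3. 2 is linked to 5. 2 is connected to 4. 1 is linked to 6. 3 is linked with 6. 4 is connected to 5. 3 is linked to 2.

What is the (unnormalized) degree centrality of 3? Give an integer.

3

3 is directly tied to 2, 4, and 6. That is 3 neighbors, so the degree of 3 is 3.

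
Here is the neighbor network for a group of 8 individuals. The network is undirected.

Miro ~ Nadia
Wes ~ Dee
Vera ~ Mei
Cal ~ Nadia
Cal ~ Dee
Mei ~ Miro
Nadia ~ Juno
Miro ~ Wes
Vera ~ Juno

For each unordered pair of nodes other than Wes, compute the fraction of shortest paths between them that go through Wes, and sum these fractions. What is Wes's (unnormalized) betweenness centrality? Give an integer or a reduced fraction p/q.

5/2

Pairs whose geodesics pass through Wes — Vera–Dee: 1/2; Mei–Dee: 1; Miro–Dee: 1.
All other pairs contribute 0.
Summing the contributions gives betweenness(Wes) = 5/2.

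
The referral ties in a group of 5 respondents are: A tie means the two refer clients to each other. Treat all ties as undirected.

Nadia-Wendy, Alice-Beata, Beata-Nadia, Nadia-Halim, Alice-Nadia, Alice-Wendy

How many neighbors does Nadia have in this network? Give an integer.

Nadia is directly tied to Alice, Beata, Halim, and Wendy. That is 4 neighbors, so the degree of Nadia is 4.

4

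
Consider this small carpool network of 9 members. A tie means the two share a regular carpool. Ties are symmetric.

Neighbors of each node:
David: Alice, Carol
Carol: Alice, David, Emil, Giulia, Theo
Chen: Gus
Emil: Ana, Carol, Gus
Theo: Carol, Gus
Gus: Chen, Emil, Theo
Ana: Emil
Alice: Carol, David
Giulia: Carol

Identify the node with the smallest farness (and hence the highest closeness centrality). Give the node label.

Farness (sum of distances to all others) for each node — Alice:18, Ana:20, Carol:12, Chen:23, David:18, Emil:13, Giulia:19, Gus:16, Theo:15.
The smallest farness is 12, for Carol, so Carol has the highest closeness.

Carol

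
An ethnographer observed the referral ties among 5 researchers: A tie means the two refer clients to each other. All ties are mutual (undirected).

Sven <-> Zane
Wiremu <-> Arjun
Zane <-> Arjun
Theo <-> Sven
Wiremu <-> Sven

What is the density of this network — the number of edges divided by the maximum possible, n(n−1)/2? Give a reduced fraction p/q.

There are 5 edges and 5 nodes, so the maximum possible is C(5,2) = 10.
Density = 5/10 = 1/2.

1/2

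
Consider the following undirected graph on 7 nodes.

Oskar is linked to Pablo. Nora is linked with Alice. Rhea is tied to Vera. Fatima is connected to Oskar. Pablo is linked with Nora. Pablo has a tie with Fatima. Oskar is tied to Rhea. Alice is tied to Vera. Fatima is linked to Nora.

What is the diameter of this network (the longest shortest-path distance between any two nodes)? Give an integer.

Eccentricity of each node (its greatest distance to any other): Alice:3, Fatima:3, Nora:3, Oskar:3, Pablo:3, Rhea:3, Vera:3.
The maximum eccentricity is 3, realized for instance by the pair Oskar–Alice via Oskar – Pablo – Nora – Alice. So the diameter is 3.

3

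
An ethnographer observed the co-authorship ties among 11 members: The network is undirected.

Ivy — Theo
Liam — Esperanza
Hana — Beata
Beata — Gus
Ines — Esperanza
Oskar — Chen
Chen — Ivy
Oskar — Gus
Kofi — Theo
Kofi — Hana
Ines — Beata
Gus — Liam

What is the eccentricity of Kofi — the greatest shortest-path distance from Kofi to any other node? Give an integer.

4

Distances from Kofi: Beata:2, Chen:3, Esperanza:4, Gus:3, Hana:1, Ines:3, Ivy:2, Liam:4, Oskar:4, Theo:1.
The largest is 4 (to Esperanza, Liam, and Oskar), so the eccentricity of Kofi is 4.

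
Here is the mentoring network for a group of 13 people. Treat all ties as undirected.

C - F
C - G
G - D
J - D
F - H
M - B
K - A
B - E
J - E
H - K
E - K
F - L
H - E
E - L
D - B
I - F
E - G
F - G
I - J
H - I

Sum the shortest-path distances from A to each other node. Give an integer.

Distances from A: B:3, C:4, D:4, E:2, F:3, G:3, H:2, I:3, J:3, K:1, L:3, M:4.
Sum = 3 + 4 + 4 + 2 + 3 + 3 + 2 + 3 + 3 + 1 + 3 + 4 = 35.

35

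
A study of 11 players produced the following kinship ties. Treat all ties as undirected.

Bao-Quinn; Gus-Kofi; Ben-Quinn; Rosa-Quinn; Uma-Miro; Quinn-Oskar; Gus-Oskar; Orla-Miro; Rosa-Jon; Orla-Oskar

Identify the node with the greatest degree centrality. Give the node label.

Degrees — Bao:1, Ben:1, Gus:2, Jon:1, Kofi:1, Miro:2, Orla:2, Oskar:3, Quinn:4, Rosa:2, Uma:1.
The maximum is 4, attained only by Quinn.

Quinn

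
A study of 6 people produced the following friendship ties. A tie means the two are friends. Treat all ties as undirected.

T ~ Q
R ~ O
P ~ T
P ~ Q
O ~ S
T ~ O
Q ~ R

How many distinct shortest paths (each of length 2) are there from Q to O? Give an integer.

2

The shortest distance is 2. The length-2 paths are: Q–T–O; Q–R–O.
That gives 2 distinct shortest paths.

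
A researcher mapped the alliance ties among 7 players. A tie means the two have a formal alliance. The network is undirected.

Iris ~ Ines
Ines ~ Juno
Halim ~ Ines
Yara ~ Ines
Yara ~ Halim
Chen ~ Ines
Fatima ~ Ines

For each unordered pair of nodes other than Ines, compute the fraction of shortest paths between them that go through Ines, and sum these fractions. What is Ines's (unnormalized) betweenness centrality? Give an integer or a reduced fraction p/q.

14

Pairs whose geodesics pass through Ines — Halim–Chen: 1; Halim–Juno: 1; Halim–Fatima: 1; Halim–Iris: 1; Chen–Yara: 1; Chen–Juno: 1; Chen–Fatima: 1; Chen–Iris: 1; Yara–Juno: 1; Yara–Fatima: 1; Yara–Iris: 1; Juno–Fatima: 1; Juno–Iris: 1; Fatima–Iris: 1.
All other pairs contribute 0.
Summing the contributions gives betweenness(Ines) = 14.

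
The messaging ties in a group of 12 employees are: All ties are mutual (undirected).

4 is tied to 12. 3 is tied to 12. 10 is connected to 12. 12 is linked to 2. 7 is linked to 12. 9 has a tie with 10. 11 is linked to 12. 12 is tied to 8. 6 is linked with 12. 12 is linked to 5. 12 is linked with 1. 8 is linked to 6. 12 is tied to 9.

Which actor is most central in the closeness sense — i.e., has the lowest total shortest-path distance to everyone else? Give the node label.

Farness (sum of distances to all others) for each node — 1:21, 2:21, 3:21, 4:21, 5:21, 6:20, 7:21, 8:20, 9:20, 10:20, 11:21, 12:11.
The smallest farness is 11, for 12, so 12 has the highest closeness.

12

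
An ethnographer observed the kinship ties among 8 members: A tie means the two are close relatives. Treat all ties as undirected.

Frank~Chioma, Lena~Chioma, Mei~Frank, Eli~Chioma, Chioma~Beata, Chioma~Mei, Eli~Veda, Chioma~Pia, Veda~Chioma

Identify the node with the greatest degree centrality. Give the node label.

Chioma

Degrees — Beata:1, Chioma:7, Eli:2, Frank:2, Lena:1, Mei:2, Pia:1, Veda:2.
The maximum is 7, attained only by Chioma.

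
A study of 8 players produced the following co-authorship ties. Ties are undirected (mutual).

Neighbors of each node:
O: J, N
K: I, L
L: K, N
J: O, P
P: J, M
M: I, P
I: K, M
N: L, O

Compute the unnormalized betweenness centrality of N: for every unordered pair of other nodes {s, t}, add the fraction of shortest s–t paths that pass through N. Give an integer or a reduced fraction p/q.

9/2

Pairs whose geodesics pass through N — L–O: 1; L–J: 1; L–P: 1/2; O–I: 1/2; O–K: 1; J–K: 1/2.
All other pairs contribute 0.
Summing the contributions gives betweenness(N) = 9/2.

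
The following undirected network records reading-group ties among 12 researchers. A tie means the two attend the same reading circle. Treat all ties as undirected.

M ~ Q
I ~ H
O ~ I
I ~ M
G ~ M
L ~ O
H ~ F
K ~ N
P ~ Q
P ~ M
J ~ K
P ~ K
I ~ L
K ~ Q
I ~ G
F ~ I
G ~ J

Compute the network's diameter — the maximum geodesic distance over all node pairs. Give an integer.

5

Eccentricity of each node (its greatest distance to any other): F:5, G:3, H:5, I:4, J:3, K:4, L:5, M:3, N:5, O:5, P:3, Q:3.
The maximum eccentricity is 5, realized for instance by the pair F–N via F – I – G – J – K – N. So the diameter is 5.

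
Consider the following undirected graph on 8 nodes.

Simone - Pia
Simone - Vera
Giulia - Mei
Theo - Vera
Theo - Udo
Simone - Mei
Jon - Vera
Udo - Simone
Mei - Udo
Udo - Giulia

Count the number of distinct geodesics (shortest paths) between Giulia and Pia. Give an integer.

The shortest distance is 3. The length-3 paths are: Giulia–Mei–Simone–Pia; Giulia–Udo–Simone–Pia.
That gives 2 distinct shortest paths.

2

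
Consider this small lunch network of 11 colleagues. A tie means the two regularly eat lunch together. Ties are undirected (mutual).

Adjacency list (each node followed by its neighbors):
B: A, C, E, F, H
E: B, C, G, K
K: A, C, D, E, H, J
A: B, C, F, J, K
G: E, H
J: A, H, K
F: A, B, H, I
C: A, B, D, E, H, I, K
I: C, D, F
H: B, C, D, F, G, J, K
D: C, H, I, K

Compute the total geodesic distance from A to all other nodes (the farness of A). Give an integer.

Distances from A: B:1, C:1, D:2, E:2, F:1, G:3, H:2, I:2, J:1, K:1.
Sum = 1 + 1 + 2 + 2 + 1 + 3 + 2 + 2 + 1 + 1 = 16.

16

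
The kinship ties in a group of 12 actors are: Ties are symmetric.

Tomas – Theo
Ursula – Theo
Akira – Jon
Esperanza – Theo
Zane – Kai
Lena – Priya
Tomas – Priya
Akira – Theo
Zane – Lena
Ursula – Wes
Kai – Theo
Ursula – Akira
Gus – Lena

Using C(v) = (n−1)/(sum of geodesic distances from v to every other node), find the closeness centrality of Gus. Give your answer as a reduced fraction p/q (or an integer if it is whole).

Distances from Gus: Akira:5, Esperanza:5, Jon:6, Kai:3, Lena:1, Priya:2, Theo:4, Tomas:3, Ursula:5, Wes:6, Zane:2. Sum = 42.
n = 12, so closeness = 11/42.

11/42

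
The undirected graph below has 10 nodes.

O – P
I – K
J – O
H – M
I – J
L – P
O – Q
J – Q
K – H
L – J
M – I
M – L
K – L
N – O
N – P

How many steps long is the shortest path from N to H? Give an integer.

One shortest route is N – P – L – M – H, which uses 4 edges, and at distance 3 from N we only reach {I, K, M}, which does not include H. So d(N,H) = 4.

4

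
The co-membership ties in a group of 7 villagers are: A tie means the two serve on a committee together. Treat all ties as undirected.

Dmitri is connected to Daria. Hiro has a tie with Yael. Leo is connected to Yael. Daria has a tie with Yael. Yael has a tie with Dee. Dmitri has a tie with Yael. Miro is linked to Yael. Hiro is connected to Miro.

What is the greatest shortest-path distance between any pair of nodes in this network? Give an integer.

2

Eccentricity of each node (its greatest distance to any other): Daria:2, Dee:2, Dmitri:2, Hiro:2, Leo:2, Miro:2, Yael:1.
The maximum eccentricity is 2, realized for instance by the pair Hiro–Daria via Hiro – Yael – Daria. So the diameter is 2.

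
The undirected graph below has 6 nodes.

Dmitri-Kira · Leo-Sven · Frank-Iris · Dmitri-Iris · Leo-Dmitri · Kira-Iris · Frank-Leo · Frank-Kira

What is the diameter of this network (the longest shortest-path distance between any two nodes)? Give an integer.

Eccentricity of each node (its greatest distance to any other): Dmitri:2, Frank:2, Iris:3, Kira:3, Leo:2, Sven:3.
The maximum eccentricity is 3, realized for instance by the pair Kira–Sven via Kira – Frank – Leo – Sven. So the diameter is 3.

3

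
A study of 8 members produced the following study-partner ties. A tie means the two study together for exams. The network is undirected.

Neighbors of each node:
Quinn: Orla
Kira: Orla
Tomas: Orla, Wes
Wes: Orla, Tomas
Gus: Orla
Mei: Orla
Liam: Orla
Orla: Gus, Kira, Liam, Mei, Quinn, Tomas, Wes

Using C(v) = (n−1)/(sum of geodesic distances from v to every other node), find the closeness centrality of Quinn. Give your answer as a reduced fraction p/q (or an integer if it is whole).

Distances from Quinn: Gus:2, Kira:2, Liam:2, Mei:2, Orla:1, Tomas:2, Wes:2. Sum = 13.
n = 8, so closeness = 7/13.

7/13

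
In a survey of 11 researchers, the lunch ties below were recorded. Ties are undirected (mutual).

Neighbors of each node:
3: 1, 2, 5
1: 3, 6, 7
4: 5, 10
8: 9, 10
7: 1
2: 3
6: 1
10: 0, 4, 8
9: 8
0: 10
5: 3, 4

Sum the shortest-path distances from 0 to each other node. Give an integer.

Distances from 0: 1:5, 2:5, 3:4, 4:2, 5:3, 6:6, 7:6, 8:2, 9:3, 10:1.
Sum = 5 + 5 + 4 + 2 + 3 + 6 + 6 + 2 + 3 + 1 = 37.

37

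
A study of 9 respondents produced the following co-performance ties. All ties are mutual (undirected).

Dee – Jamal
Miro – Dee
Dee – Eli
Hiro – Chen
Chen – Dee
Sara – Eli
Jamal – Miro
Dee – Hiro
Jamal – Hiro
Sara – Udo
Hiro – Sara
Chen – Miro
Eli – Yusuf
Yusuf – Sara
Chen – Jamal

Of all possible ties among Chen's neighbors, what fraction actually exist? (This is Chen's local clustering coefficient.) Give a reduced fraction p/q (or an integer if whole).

Chen's neighbors: Dee, Hiro, Jamal, and Miro (k = 4).
Possible neighbor pairs: C(4,2) = 6. Edges among them: Dee–Hiro, Dee–Jamal, Dee–Miro, Hiro–Jamal, Jamal–Miro → e = 5.
Clustering(Chen) = 5/6.

5/6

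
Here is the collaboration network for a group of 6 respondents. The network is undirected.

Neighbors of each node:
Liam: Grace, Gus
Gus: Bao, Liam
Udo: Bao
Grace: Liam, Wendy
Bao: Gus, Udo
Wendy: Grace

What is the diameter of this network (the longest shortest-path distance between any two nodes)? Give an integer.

5

Eccentricity of each node (its greatest distance to any other): Bao:4, Grace:4, Gus:3, Liam:3, Udo:5, Wendy:5.
The maximum eccentricity is 5, realized for instance by the pair Udo–Wendy via Udo – Bao – Gus – Liam – Grace – Wendy. So the diameter is 5.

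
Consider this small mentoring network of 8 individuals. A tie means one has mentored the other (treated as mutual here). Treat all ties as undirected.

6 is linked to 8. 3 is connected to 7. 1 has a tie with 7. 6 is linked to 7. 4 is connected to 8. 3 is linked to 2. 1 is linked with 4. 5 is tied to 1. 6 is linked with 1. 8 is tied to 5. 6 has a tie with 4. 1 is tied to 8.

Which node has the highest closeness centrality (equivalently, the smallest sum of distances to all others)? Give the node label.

Farness (sum of distances to all others) for each node — 1:10, 2:21, 3:15, 4:14, 5:15, 6:11, 7:11, 8:13.
The smallest farness is 10, for 1, so 1 has the highest closeness.

1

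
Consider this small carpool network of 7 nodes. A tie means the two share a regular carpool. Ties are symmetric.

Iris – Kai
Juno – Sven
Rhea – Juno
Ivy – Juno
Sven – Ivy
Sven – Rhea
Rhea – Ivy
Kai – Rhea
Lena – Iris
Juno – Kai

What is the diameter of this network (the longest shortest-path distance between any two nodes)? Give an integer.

4

Eccentricity of each node (its greatest distance to any other): Iris:3, Ivy:4, Juno:3, Kai:2, Lena:4, Rhea:3, Sven:4.
The maximum eccentricity is 4, realized for instance by the pair Ivy–Lena via Ivy – Juno – Kai – Iris – Lena. So the diameter is 4.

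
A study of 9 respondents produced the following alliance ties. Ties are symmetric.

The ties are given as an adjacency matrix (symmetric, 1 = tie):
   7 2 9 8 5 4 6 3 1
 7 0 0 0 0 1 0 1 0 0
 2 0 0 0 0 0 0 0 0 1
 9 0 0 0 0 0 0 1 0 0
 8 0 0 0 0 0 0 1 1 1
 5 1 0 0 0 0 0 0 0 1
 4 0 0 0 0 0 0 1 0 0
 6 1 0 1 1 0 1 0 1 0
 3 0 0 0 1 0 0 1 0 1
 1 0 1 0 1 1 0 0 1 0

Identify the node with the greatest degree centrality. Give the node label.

Degrees — 1:4, 2:1, 3:3, 4:1, 5:2, 6:5, 7:2, 8:3, 9:1.
The maximum is 5, attained only by 6.

6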